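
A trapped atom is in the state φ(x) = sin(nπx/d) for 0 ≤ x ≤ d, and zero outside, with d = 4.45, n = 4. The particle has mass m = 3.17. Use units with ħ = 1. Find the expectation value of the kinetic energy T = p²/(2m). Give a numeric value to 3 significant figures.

T = −(ħ²/2m) d²/dx², so ⟨T⟩ = −(ħ²/2m) ∫ φ*·φ'' dx / ∫|φ|² dx; with m = 3.17.
d/dx sin(nπx/d) = (nπ/d)·cos(nπx/d) and d²/dx² sin(nπx/d) = −(nπ/d)²·sin(nπx/d); on 0 ≤ x ≤ d, ∫sin²(nπx/d) dx = d/2 and ∫sin(nπx/d)·cos(nπx/d) dx = 0.
State is unnormalized: ∫|φ|² dx = 2.2250, and ∫φ*·(−ħ²/2m · φ'') dx = 2.7986, so ⟨T⟩ = 2.7986 / 2.2250.
⟨T⟩ = 1.2578.

1.26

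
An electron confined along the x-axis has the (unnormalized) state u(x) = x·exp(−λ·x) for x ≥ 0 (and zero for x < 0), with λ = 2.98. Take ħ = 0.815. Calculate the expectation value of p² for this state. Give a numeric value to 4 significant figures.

p² u = −ħ² d²u/dx²; ⟨p²⟩ = −ħ² ∫ u*·u'' dx / ∫|u|² dx.
Differentiate x·exp(−λ·x) with the product rule; every integrand then reduces to terms xʲ·e^(−2λx) on [0, ∞), with ∫₀^∞ xʲ·e^(−2λx) dx = j!/(2λ)^(j+1).
State is unnormalized: ∫|u|² dx = 0.0094469, and ∫u*·(−ħ² u'') dx = 0.055724, so ⟨p²⟩ = 0.055724 / 0.0094469.
⟨p²⟩ = 5.8986.

5.899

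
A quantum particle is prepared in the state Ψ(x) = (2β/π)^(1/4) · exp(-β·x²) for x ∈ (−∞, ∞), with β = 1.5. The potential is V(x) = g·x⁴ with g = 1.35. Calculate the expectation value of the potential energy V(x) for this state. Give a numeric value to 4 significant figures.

⟨V⟩ = ∫ V(x)·|Ψ|² dx.
Gaussian moments: ∫x^(2j)·e^(−2βx²) dx = (2j−1)!!/(4β)^j · √(π/(2β)), odd powers integrate to 0; here √(π/(2β)) = 1.0233.
⟨V⟩ = 0.11250.

0.1125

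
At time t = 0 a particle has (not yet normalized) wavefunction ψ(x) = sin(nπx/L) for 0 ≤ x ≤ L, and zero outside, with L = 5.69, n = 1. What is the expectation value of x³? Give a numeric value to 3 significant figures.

⟨x³⟩ = ∫ x³·|ψ|² dx / ∫|ψ|² dx (integrals over the domain).
With sin²θ = (1 − cos2θ)/2 on 0 ≤ x ≤ L: ∫sin²(nπx/L) dx = L/2, ∫x·sin²(nπx/L) dx = L²/4, ∫x²·sin²(nπx/L) dx = L³·(1/6 − 1/(4n²π²)); higher powers xᵏ the same way, integrating xᵏ·cos(2nπx/L) by parts.
State is unnormalized: ∫|ψ|² dx = 2.8450, and ∫ψ*·x³·ψ dx = 91.199, so ⟨x³⟩ = 91.199 / 2.8450.
⟨x³⟩ = 32.056.

32.1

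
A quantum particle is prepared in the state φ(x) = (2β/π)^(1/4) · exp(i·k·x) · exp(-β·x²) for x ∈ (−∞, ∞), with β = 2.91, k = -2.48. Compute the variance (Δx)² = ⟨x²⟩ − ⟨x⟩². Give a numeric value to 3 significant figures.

Compute ⟨x⟩ and ⟨x²⟩ separately, then (Δx)² = ⟨x²⟩ − ⟨x⟩².
Gaussian moments: ∫x^(2j)·e^(−2βx²) dx = (2j−1)!!/(4β)^j · √(π/(2β)), odd powers integrate to 0; here √(π/(2β)) = 0.73471.
⟨x⟩ = 0.0000 and ⟨x²⟩ = 0.085911.
(Δx)² = 0.085911 − (0.0000)² = 0.085911.

0.0859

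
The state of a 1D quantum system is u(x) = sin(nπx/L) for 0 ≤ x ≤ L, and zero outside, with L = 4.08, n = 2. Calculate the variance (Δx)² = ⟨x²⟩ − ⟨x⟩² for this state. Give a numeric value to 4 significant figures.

1.176

Compute ⟨x⟩ and ⟨x²⟩ separately, then (Δx)² = ⟨x²⟩ − ⟨x⟩².
With sin²θ = (1 − cos2θ)/2 on 0 ≤ x ≤ L: ∫sin²(nπx/L) dx = L/2, ∫x·sin²(nπx/L) dx = L²/4, ∫x²·sin²(nπx/L) dx = L³·(1/6 − 1/(4n²π²)); higher powers xᵏ the same way, integrating xᵏ·cos(2nπx/L) by parts.
Normalization: ∫|u|² dx = 2.0400.
⟨x⟩ = 2.0400 and ⟨x²⟩ = 5.3380.
(Δx)² = 5.3380 − (2.0400)² = 1.1764.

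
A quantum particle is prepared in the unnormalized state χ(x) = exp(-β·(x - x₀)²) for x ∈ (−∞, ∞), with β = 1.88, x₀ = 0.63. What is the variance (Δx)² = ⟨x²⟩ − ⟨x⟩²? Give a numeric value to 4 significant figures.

0.1330

Compute ⟨x⟩ and ⟨x²⟩ separately, then (Δx)² = ⟨x²⟩ − ⟨x⟩².
Gaussian moments (u = x − x₀): ∫u^(2j)·e^(−2βu²) du = (2j−1)!!/(4β)^j · √(π/(2β)), odd powers integrate to 0; here √(π/(2β)) = 0.91407.
Normalization: ∫|χ|² dx = 0.91407.
⟨x⟩ = 0.63000 and ⟨x²⟩ = 0.52988.
(Δx)² = 0.52988 − (0.63000)² = 0.13298.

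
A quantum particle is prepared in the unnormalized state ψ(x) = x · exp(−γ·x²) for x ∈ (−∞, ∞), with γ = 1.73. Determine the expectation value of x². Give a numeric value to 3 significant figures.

⟨x²⟩ = ∫ x²·|ψ|² dx / ∫|ψ|² dx (integrals over the domain).
Expand each integrand as polynomial × e^(−2γx²) and use ∫x^(2j)·e^(−2γx²) dx = (2j−1)!!/(4γ)^j · √(π/(2γ)), odd powers → 0; here √(π/(2γ)) = 0.95288.
State is unnormalized: ∫|ψ|² dx = 0.13770, and ∫ψ*·x²·ψ dx = 0.059696, so ⟨x²⟩ = 0.059696 / 0.13770.
⟨x²⟩ = 0.43353.

0.434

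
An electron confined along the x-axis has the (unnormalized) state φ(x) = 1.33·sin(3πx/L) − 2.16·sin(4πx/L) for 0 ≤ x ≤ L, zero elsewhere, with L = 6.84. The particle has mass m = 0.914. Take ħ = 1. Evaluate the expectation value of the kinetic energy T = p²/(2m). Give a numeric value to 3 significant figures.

T = −(ħ²/2m) d²/dx², so ⟨T⟩ = −(ħ²/2m) ∫ φ*·φ'' dx / ∫|φ|² dx; with m = 0.914.
d²/dx² sin(jπx/L) = −(jπ/L)²·sin(jπx/L); on 0 ≤ x ≤ L, ∫sin²(jπx/L) dx = L/2 and ∫sin(jπx/L)·sin(lπx/L) dx = 0 for j ≠ l, so only diagonal terms survive in ∫|φ|² and ∫φ·φ″; ∫φ·φ′ dx = [φ²/2] between the walls = 0.
State is unnormalized: ∫|φ|² dx = 22.006, and ∫φ*·(−ħ²/2m · φ'') dx = 35.745, so ⟨T⟩ = 35.745 / 22.006.
⟨T⟩ = 1.6243.

1.62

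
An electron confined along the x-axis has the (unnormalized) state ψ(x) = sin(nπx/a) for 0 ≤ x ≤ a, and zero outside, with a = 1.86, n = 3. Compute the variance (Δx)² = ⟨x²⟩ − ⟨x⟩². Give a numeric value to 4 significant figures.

Compute ⟨x⟩ and ⟨x²⟩ separately, then (Δx)² = ⟨x²⟩ − ⟨x⟩².
With sin²θ = (1 − cos2θ)/2 on 0 ≤ x ≤ a: ∫sin²(nπx/a) dx = a/2, ∫x·sin²(nπx/a) dx = a²/4, ∫x²·sin²(nπx/a) dx = a³·(1/6 − 1/(4n²π²)); higher powers xᵏ the same way, integrating xᵏ·cos(2nπx/a) by parts.
Normalization: ∫|ψ|² dx = 0.93000.
⟨x⟩ = 0.93000 and ⟨x²⟩ = 1.1337.
(Δx)² = 1.1337 − (0.93000)² = 0.26883.

0.2688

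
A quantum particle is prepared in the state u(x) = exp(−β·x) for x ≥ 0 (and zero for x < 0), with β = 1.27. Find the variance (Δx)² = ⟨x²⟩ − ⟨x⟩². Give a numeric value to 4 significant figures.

Compute ⟨x⟩ and ⟨x²⟩ separately, then (Δx)² = ⟨x²⟩ − ⟨x⟩².
Every integrand reduces to terms xʲ·e^(−2βx) on [0, ∞); use ∫₀^∞ xʲ·e^(−2βx) dx = j!/(2β)^(j+1).
Normalization: ∫|u|² dx = 0.39370.
⟨x⟩ = 0.39370 and ⟨x²⟩ = 0.31000.
(Δx)² = 0.31000 − (0.39370)² = 0.15500.

0.1550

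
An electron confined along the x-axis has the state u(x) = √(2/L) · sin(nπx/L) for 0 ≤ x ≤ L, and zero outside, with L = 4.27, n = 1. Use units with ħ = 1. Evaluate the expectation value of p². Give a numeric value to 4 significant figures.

0.5413

p² u = −ħ² d²u/dx²; ⟨p²⟩ = −ħ² ∫ u*·u'' dx.
d/dx sin(nπx/L) = (nπ/L)·cos(nπx/L) and d²/dx² sin(nπx/L) = −(nπ/L)²·sin(nπx/L); on 0 ≤ x ≤ L, ∫sin²(nπx/L) dx = L/2 and ∫sin(nπx/L)·cos(nπx/L) dx = 0.
⟨p²⟩ = 0.54131.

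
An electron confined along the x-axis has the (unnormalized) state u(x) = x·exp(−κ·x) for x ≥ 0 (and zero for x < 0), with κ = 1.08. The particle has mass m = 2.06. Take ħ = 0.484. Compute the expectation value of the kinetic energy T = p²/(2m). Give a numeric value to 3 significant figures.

T = −(ħ²/2m) d²/dx², so ⟨T⟩ = −(ħ²/2m) ∫ u*·u'' dx / ∫|u|² dx; with m = 2.06.
Differentiate x·exp(−κ·x) with the product rule; every integrand then reduces to terms xʲ·e^(−2κx) on [0, ∞), with ∫₀^∞ xʲ·e^(−2κx) dx = j!/(2κ)^(j+1).
State is unnormalized: ∫|u|² dx = 0.19846, and ∫u*·(−ħ²/2m · u'') dx = 0.013162, so ⟨T⟩ = 0.013162 / 0.19846.
⟨T⟩ = 0.066319.

0.0663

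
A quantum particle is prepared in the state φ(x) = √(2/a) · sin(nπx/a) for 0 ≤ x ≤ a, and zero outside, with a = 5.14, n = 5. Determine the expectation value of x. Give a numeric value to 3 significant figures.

2.57

⟨x⟩ = ∫ x·|φ|² dx (integrals over the domain).
With sin²θ = (1 − cos2θ)/2 on 0 ≤ x ≤ a: ∫sin²(nπx/a) dx = a/2, ∫x·sin²(nπx/a) dx = a²/4, ∫x²·sin²(nπx/a) dx = a³·(1/6 − 1/(4n²π²)); higher powers xᵏ the same way, integrating xᵏ·cos(2nπx/a) by parts.
⟨x⟩ = 2.5700.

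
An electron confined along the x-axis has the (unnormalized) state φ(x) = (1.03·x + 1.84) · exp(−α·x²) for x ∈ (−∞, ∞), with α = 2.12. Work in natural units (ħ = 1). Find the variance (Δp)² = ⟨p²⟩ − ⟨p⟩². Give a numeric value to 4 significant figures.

Compute ⟨p⟩ and ⟨p²⟩ separately; (Δp)² = ⟨p²⟩ − ⟨p⟩².
Expand each integrand as polynomial × e^(−2αx²) and use ∫x^(2j)·e^(−2αx²) dx = (2j−1)!!/(4α)^j · √(π/(2α)), odd powers → 0; here √(π/(2α)) = 0.86078. Differentiate with the product rule, d/dx e^(−αx²) = −2αx·e^(−αx²).
Normalization: ∫|φ|² dx = 3.0219.
⟨p⟩ = 0.0000 and ⟨p²⟩ = 2.2711.
(Δp)² = 2.2711 − (0.0000)² = 2.2711.

2.271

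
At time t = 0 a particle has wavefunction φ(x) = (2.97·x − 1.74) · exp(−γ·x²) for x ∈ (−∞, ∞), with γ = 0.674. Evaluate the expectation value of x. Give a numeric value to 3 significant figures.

⟨x⟩ = ∫ x·|φ|² dx / ∫|φ|² dx (integrals over the domain).
Expand each integrand as polynomial × e^(−2γx²) and use ∫x^(2j)·e^(−2γx²) dx = (2j−1)!!/(4γ)^j · √(π/(2γ)), odd powers → 0; here √(π/(2γ)) = 1.5266.
State is unnormalized: ∫|φ|² dx = 9.6168, and ∫φ*·x·φ dx = -5.8526, so ⟨x⟩ = -5.8526 / 9.6168.
⟨x⟩ = -0.60857.

-0.609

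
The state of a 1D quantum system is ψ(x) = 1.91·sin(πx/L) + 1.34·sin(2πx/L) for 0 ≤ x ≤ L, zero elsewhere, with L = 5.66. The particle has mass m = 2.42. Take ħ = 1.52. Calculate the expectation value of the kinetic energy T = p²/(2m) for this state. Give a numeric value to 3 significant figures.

0.293

T = −(ħ²/2m) d²/dx², so ⟨T⟩ = −(ħ²/2m) ∫ ψ*·ψ'' dx / ∫|ψ|² dx; with m = 2.42.
d²/dx² sin(jπx/L) = −(jπ/L)²·sin(jπx/L); on 0 ≤ x ≤ L, ∫sin²(jπx/L) dx = L/2 and ∫sin(jπx/L)·sin(lπx/L) dx = 0 for j ≠ l, so only diagonal terms survive in ∫|ψ|² and ∫ψ·ψ″; ∫ψ·ψ′ dx = [ψ²/2] between the walls = 0.
State is unnormalized: ∫|ψ|² dx = 15.406, and ∫ψ*·(−ħ²/2m · ψ'') dx = 4.5076, so ⟨T⟩ = 4.5076 / 15.406.
⟨T⟩ = 0.29259.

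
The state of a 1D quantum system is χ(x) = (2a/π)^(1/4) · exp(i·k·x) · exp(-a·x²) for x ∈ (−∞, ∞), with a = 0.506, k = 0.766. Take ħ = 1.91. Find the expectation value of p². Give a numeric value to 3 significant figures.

p² χ = −ħ² d²χ/dx²; ⟨p²⟩ = −ħ² ∫ χ*·χ'' dx.
Gaussian moments: ∫x^(2j)·e^(−2ax²) dx = (2j−1)!!/(4a)^j · √(π/(2a)), odd powers integrate to 0; here √(π/(2a)) = 1.7619. Derivatives: χ′ = (ik − 2ax)·χ, χ″ = ((ik − 2ax)² − 2a)·χ; the odd-in-x pieces drop out.
⟨p²⟩ = 3.9865.

3.99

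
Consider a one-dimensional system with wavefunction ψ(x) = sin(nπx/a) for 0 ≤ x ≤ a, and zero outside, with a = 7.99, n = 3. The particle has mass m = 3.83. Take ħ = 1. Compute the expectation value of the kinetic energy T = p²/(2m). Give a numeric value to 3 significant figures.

T = −(ħ²/2m) d²/dx², so ⟨T⟩ = −(ħ²/2m) ∫ ψ*·ψ'' dx / ∫|ψ|² dx; with m = 3.83.
d/dx sin(nπx/a) = (nπ/a)·cos(nπx/a) and d²/dx² sin(nπx/a) = −(nπ/a)²·sin(nπx/a); on 0 ≤ x ≤ a, ∫sin²(nπx/a) dx = a/2 and ∫sin(nπx/a)·cos(nπx/a) dx = 0.
State is unnormalized: ∫|ψ|² dx = 3.9950, and ∫ψ*·(−ħ²/2m · ψ'') dx = 0.72567, so ⟨T⟩ = 0.72567 / 3.9950.
⟨T⟩ = 0.18164.

0.182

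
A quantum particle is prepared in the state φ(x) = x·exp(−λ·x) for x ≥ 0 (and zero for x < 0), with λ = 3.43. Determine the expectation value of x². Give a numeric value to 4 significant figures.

0.2550

⟨x²⟩ = ∫ x²·|φ|² dx / ∫|φ|² dx (integrals over the domain).
Every integrand reduces to terms xʲ·e^(−2λx) on [0, ∞); use ∫₀^∞ xʲ·e^(−2λx) dx = j!/(2λ)^(j+1).
State is unnormalized: ∫|φ|² dx = 0.0061952, and ∫φ*·x²·φ dx = 0.0015798, so ⟨x²⟩ = 0.0015798 / 0.0061952.
⟨x²⟩ = 0.25500.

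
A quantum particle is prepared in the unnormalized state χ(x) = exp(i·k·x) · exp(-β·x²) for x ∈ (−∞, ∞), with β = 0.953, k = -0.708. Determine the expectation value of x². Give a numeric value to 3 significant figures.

0.262

⟨x²⟩ = ∫ x²·|χ|² dx / ∫|χ|² dx (integrals over the domain).
Gaussian moments: ∫x^(2j)·e^(−2βx²) dx = (2j−1)!!/(4β)^j · √(π/(2β)), odd powers integrate to 0; here √(π/(2β)) = 1.2838.
State is unnormalized: ∫|χ|² dx = 1.2838, and ∫χ*·x²·χ dx = 0.33679, so ⟨x²⟩ = 0.33679 / 1.2838.
⟨x²⟩ = 0.26233.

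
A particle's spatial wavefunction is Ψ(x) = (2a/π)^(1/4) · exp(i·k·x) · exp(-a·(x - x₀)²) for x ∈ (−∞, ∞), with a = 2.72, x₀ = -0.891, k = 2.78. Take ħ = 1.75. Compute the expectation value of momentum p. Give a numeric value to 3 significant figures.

p Ψ = −iħ dΨ/dx; then ⟨p⟩ = ∫ Ψ*·(pΨ) dx.
Gaussian moments (u = x − x₀): ∫u^(2j)·e^(−2au²) du = (2j−1)!!/(4a)^j · √(π/(2a)), odd powers integrate to 0; here √(π/(2a)) = 0.75993. Derivatives: Ψ′ = (ik − 2au)·Ψ, Ψ″ = ((ik − 2au)² − 2a)·Ψ; the odd-in-u pieces drop out.
⟨p⟩ = 4.8650.

4.87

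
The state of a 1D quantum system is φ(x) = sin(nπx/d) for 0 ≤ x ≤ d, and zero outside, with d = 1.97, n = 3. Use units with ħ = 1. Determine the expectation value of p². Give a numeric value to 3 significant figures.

22.9

p² φ = −ħ² d²φ/dx²; ⟨p²⟩ = −ħ² ∫ φ*·φ'' dx / ∫|φ|² dx.
d/dx sin(nπx/d) = (nπ/d)·cos(nπx/d) and d²/dx² sin(nπx/d) = −(nπ/d)²·sin(nπx/d); on 0 ≤ x ≤ d, ∫sin²(nπx/d) dx = d/2 and ∫sin(nπx/d)·cos(nπx/d) dx = 0.
State is unnormalized: ∫|φ|² dx = 0.98500, and ∫φ*·(−ħ² φ'') dx = 22.545, so ⟨p²⟩ = 22.545 / 0.98500.
⟨p²⟩ = 22.888.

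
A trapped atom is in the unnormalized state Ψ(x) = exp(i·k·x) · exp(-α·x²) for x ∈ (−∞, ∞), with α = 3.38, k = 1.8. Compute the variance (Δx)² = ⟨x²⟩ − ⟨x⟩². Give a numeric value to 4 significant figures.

0.07396

Compute ⟨x⟩ and ⟨x²⟩ separately, then (Δx)² = ⟨x²⟩ − ⟨x⟩².
Gaussian moments: ∫x^(2j)·e^(−2αx²) dx = (2j−1)!!/(4α)^j · √(π/(2α)), odd powers integrate to 0; here √(π/(2α)) = 0.68171.
Normalization: ∫|Ψ|² dx = 0.68171.
⟨x⟩ = 0.0000 and ⟨x²⟩ = 0.073964.
(Δx)² = 0.073964 − (0.0000)² = 0.073964.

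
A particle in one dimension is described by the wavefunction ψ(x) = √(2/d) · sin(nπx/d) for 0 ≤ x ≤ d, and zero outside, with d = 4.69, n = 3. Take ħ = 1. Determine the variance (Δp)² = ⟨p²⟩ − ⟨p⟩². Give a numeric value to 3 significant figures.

Compute ⟨p⟩ and ⟨p²⟩ separately; (Δp)² = ⟨p²⟩ − ⟨p⟩².
d/dx sin(nπx/d) = (nπ/d)·cos(nπx/d) and d²/dx² sin(nπx/d) = −(nπ/d)²·sin(nπx/d); on 0 ≤ x ≤ d, ∫sin²(nπx/d) dx = d/2 and ∫sin(nπx/d)·cos(nπx/d) dx = 0.
⟨p⟩ = 0.0000 and ⟨p²⟩ = 4.0383.
(Δp)² = 4.0383 − (0.0000)² = 4.0383.

4.04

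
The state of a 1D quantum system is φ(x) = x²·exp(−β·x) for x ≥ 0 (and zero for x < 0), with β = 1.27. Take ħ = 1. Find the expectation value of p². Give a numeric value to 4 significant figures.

0.5376

p² φ = −ħ² d²φ/dx²; ⟨p²⟩ = −ħ² ∫ φ*·φ'' dx / ∫|φ|² dx.
Differentiate x²·exp(−β·x) with the product rule; every integrand then reduces to terms xʲ·e^(−2βx) on [0, ∞), with ∫₀^∞ xʲ·e^(−2βx) dx = j!/(2β)^(j+1).
State is unnormalized: ∫|φ|² dx = 0.22701, and ∫φ*·(−ħ² φ'') dx = 0.12205, so ⟨p²⟩ = 0.12205 / 0.22701.
⟨p²⟩ = 0.53763.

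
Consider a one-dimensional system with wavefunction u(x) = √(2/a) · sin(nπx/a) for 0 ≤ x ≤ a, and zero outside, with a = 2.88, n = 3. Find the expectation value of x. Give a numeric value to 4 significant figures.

⟨x⟩ = ∫ x·|u|² dx (integrals over the domain).
With sin²θ = (1 − cos2θ)/2 on 0 ≤ x ≤ a: ∫sin²(nπx/a) dx = a/2, ∫x·sin²(nπx/a) dx = a²/4, ∫x²·sin²(nπx/a) dx = a³·(1/6 − 1/(4n²π²)); higher powers xᵏ the same way, integrating xᵏ·cos(2nπx/a) by parts.
⟨x⟩ = 1.4400.

1.440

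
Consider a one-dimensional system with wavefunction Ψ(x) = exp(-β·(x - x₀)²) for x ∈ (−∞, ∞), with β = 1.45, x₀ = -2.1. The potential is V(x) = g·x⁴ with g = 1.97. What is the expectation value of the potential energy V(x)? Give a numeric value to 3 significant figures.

47.5

⟨V⟩ = ∫ V(x)·|Ψ|² dx / ∫|Ψ|² dx.
Gaussian moments (u = x − x₀): ∫u^(2j)·e^(−2βu²) du = (2j−1)!!/(4β)^j · √(π/(2β)), odd powers integrate to 0; here √(π/(2β)) = 1.0408.
State is unnormalized: ∫|Ψ|² dx = 1.0408, and ∫Ψ*·V(x)·Ψ dx = 49.414, so ⟨V⟩ = 49.414 / 1.0408.
⟨V⟩ = 47.476.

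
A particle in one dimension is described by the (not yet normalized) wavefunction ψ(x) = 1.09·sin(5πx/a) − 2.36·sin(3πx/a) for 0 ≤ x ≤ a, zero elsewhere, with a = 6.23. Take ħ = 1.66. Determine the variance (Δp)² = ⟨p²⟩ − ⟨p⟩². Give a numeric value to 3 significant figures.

Compute ⟨p⟩ and ⟨p²⟩ separately; (Δp)² = ⟨p²⟩ − ⟨p⟩².
d²/dx² sin(jπx/a) = −(jπ/a)²·sin(jπx/a); on 0 ≤ x ≤ a, ∫sin²(jπx/a) dx = a/2 and ∫sin(jπx/a)·sin(lπx/a) dx = 0 for j ≠ l, so only diagonal terms survive in ∫|ψ|² and ∫ψ·ψ″; ∫ψ·ψ′ dx = [ψ²/2] between the walls = 0.
Normalization: ∫|ψ|² dx = 21.050.
⟨p⟩ = 0.0000 and ⟨p²⟩ = 8.2775.
(Δp)² = 8.2775 − (0.0000)² = 8.2775.

8.28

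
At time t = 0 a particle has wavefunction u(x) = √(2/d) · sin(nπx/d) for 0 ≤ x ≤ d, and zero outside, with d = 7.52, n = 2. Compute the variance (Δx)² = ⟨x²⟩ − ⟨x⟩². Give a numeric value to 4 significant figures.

Compute ⟨x⟩ and ⟨x²⟩ separately, then (Δx)² = ⟨x²⟩ − ⟨x⟩².
With sin²θ = (1 − cos2θ)/2 on 0 ≤ x ≤ d: ∫sin²(nπx/d) dx = d/2, ∫x·sin²(nπx/d) dx = d²/4, ∫x²·sin²(nπx/d) dx = d³·(1/6 − 1/(4n²π²)); higher powers xᵏ the same way, integrating xᵏ·cos(2nπx/d) by parts.
⟨x⟩ = 3.7600 and ⟨x²⟩ = 18.134.
(Δx)² = 18.134 − (3.7600)² = 3.9963.

3.996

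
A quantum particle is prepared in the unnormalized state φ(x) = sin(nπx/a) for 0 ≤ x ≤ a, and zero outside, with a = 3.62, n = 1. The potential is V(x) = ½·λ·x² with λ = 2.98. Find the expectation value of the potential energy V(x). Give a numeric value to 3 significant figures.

5.52

⟨V⟩ = ∫ V(x)·|φ|² dx / ∫|φ|² dx.
With sin²θ = (1 − cos2θ)/2 on 0 ≤ x ≤ a: ∫sin²(nπx/a) dx = a/2, ∫x·sin²(nπx/a) dx = a²/4, ∫x²·sin²(nπx/a) dx = a³·(1/6 − 1/(4n²π²)); higher powers xᵏ the same way, integrating xᵏ·cos(2nπx/a) by parts.
State is unnormalized: ∫|φ|² dx = 1.8100, and ∫φ*·V(x)·φ dx = 9.9900, so ⟨V⟩ = 9.9900 / 1.8100.
⟨V⟩ = 5.5193.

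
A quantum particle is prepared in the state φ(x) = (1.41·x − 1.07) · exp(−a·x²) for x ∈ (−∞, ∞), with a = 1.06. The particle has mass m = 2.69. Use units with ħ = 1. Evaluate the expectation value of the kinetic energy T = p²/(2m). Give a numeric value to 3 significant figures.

0.312

T = −(ħ²/2m) d²/dx², so ⟨T⟩ = −(ħ²/2m) ∫ φ*·φ'' dx / ∫|φ|² dx; with m = 2.69.
Expand each integrand as polynomial × e^(−2ax²) and use ∫x^(2j)·e^(−2ax²) dx = (2j−1)!!/(4a)^j · √(π/(2a)), odd powers → 0; here √(π/(2a)) = 1.2173. Differentiate with the product rule, d/dx e^(−ax²) = −2ax·e^(−ax²).
State is unnormalized: ∫|φ|² dx = 1.9645, and ∫φ*·(−ħ²/2m · φ'') dx = 0.61198, so ⟨T⟩ = 0.61198 / 1.9645.
⟨T⟩ = 0.31152.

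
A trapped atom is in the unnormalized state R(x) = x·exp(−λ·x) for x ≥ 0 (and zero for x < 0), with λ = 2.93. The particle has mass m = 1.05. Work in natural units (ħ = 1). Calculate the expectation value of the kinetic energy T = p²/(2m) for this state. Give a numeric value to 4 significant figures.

T = −(ħ²/2m) d²/dx², so ⟨T⟩ = −(ħ²/2m) ∫ R*·R'' dx / ∫|R|² dx; with m = 1.05.
Differentiate x·exp(−λ·x) with the product rule; every integrand then reduces to terms xʲ·e^(−2λx) on [0, ∞), with ∫₀^∞ xʲ·e^(−2λx) dx = j!/(2λ)^(j+1).
State is unnormalized: ∫|R|² dx = 0.0099389, and ∫R*·(−ħ²/2m · R'') dx = 0.040631, so ⟨T⟩ = 0.040631 / 0.0099389.
⟨T⟩ = 4.0880.

4.088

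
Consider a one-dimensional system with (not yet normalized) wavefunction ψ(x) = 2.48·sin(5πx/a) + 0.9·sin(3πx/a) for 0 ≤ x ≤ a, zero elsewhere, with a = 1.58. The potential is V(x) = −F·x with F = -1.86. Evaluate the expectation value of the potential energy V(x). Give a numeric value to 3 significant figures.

1.47

⟨V⟩ = ∫ V(x)·|ψ|² dx / ∫|ψ|² dx.
On 0 ≤ x ≤ a (j ≠ l): ∫sin²(jπx/a) dx = a/2, ∫sin(jπx/a)·sin(lπx/a) dx = 0; diagonal moments ∫x·sin²(jπx/a) dx = a²/4, ∫x²·sin²(jπx/a) dx = a³·(1/6 − 1/(4j²π²)); cross terms ∫x·sin(jπx/a)·sin(lπx/a) dx = 0 for j + l even and −4jla²/(π²(j² − l²)²) for j + l odd, ∫x²·sin(jπx/a)·sin(lπx/a) dx = (−1)^(j+l)·4jla³/(π²(j² − l²)²); higher powers the same way via product-to-sum and parts.
State is unnormalized: ∫|ψ|² dx = 5.4987, and ∫ψ*·V(x)·ψ dx = 8.0798, so ⟨V⟩ = 8.0798 / 5.4987.
⟨V⟩ = 1.4694.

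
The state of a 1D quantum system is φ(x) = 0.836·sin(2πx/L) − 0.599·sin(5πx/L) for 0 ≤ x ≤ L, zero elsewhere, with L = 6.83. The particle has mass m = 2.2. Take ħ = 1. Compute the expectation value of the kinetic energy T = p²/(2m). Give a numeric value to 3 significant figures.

0.535

T = −(ħ²/2m) d²/dx², so ⟨T⟩ = −(ħ²/2m) ∫ φ*·φ'' dx / ∫|φ|² dx; with m = 2.2.
d²/dx² sin(jπx/L) = −(jπ/L)²·sin(jπx/L); on 0 ≤ x ≤ L, ∫sin²(jπx/L) dx = L/2 and ∫sin(jπx/L)·sin(lπx/L) dx = 0 for j ≠ l, so only diagonal terms survive in ∫|φ|² and ∫φ·φ″; ∫φ·φ′ dx = [φ²/2] between the walls = 0.
State is unnormalized: ∫|φ|² dx = 3.6120, and ∫φ*·(−ħ²/2m · φ'') dx = 1.9320, so ⟨T⟩ = 1.9320 / 3.6120.
⟨T⟩ = 0.53488.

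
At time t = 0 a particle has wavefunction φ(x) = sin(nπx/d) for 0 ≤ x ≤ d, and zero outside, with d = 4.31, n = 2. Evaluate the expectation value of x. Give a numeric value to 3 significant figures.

2.16

⟨x⟩ = ∫ x·|φ|² dx / ∫|φ|² dx (integrals over the domain).
With sin²θ = (1 − cos2θ)/2 on 0 ≤ x ≤ d: ∫sin²(nπx/d) dx = d/2, ∫x·sin²(nπx/d) dx = d²/4, ∫x²·sin²(nπx/d) dx = d³·(1/6 − 1/(4n²π²)); higher powers xᵏ the same way, integrating xᵏ·cos(2nπx/d) by parts.
State is unnormalized: ∫|φ|² dx = 2.1550, and ∫φ*·x·φ dx = 4.6440, so ⟨x⟩ = 4.6440 / 2.1550.
⟨x⟩ = 2.1550.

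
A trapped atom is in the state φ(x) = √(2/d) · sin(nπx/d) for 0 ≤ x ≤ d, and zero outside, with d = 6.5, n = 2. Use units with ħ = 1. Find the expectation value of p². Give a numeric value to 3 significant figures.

p² φ = −ħ² d²φ/dx²; ⟨p²⟩ = −ħ² ∫ φ*·φ'' dx.
d/dx sin(nπx/d) = (nπ/d)·cos(nπx/d) and d²/dx² sin(nπx/d) = −(nπ/d)²·sin(nπx/d); on 0 ≤ x ≤ d, ∫sin²(nπx/d) dx = d/2 and ∫sin(nπx/d)·cos(nπx/d) dx = 0.
⟨p²⟩ = 0.93440.

0.934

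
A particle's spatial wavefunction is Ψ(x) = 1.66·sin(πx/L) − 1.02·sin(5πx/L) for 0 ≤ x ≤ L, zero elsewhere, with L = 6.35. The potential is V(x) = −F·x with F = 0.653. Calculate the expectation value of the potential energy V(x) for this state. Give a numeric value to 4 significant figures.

-2.073

⟨V⟩ = ∫ V(x)·|Ψ|² dx / ∫|Ψ|² dx.
On 0 ≤ x ≤ L (j ≠ l): ∫sin²(jπx/L) dx = L/2, ∫sin(jπx/L)·sin(lπx/L) dx = 0; diagonal moments ∫x·sin²(jπx/L) dx = L²/4, ∫x²·sin²(jπx/L) dx = L³·(1/6 − 1/(4j²π²)); cross terms ∫x·sin(jπx/L)·sin(lπx/L) dx = 0 for j + l even and −4jlL²/(π²(j² − l²)²) for j + l odd, ∫x²·sin(jπx/L)·sin(lπx/L) dx = (−1)^(j+l)·4jlL³/(π²(j² − l²)²); higher powers the same way via product-to-sum and parts.
State is unnormalized: ∫|Ψ|² dx = 12.052, and ∫Ψ*·V(x)·Ψ dx = -24.988, so ⟨V⟩ = -24.988 / 12.052.
⟨V⟩ = -2.0733.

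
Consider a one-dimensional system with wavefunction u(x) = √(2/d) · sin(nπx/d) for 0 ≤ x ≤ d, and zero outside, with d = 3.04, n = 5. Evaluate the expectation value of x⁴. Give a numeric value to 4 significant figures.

⟨x⁴⟩ = ∫ x⁴·|u|² dx (integrals over the domain).
With sin²θ = (1 − cos2θ)/2 on 0 ≤ x ≤ d: ∫sin²(nπx/d) dx = d/2, ∫x·sin²(nπx/d) dx = d²/4, ∫x²·sin²(nπx/d) dx = d³·(1/6 − 1/(4n²π²)); higher powers xᵏ the same way, integrating xᵏ·cos(2nπx/d) by parts.
⟨x⁴⟩ = 16.737.

16.74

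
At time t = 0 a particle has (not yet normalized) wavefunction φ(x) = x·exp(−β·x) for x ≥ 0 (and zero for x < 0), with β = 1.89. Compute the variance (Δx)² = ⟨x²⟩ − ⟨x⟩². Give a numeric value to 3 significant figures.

Compute ⟨x⟩ and ⟨x²⟩ separately, then (Δx)² = ⟨x²⟩ − ⟨x⟩².
Every integrand reduces to terms xʲ·e^(−2βx) on [0, ∞); use ∫₀^∞ xʲ·e^(−2βx) dx = j!/(2β)^(j+1).
Normalization: ∫|φ|² dx = 0.037030.
⟨x⟩ = 0.79365 and ⟨x²⟩ = 0.83984.
(Δx)² = 0.83984 − (0.79365)² = 0.20996.

0.210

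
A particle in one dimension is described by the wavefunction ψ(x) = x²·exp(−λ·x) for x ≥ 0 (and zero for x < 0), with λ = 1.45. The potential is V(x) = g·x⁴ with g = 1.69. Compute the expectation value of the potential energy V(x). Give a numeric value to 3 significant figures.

40.1

⟨V⟩ = ∫ V(x)·|ψ|² dx / ∫|ψ|² dx.
Every integrand reduces to terms xʲ·e^(−2λx) on [0, ∞); use ∫₀^∞ xʲ·e^(−2λx) dx = j!/(2λ)^(j+1).
State is unnormalized: ∫|ψ|² dx = 0.11701, and ∫ψ*·V(x)·ψ dx = 4.6971, so ⟨V⟩ = 4.6971 / 0.11701.
⟨V⟩ = 40.142.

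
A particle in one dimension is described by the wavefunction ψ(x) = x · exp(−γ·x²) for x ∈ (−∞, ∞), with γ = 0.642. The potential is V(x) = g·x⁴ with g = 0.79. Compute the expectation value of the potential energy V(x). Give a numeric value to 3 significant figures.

⟨V⟩ = ∫ V(x)·|ψ|² dx / ∫|ψ|² dx.
Expand each integrand as polynomial × e^(−2γx²) and use ∫x^(2j)·e^(−2γx²) dx = (2j−1)!!/(4γ)^j · √(π/(2γ)), odd powers → 0; here √(π/(2γ)) = 1.5642.
State is unnormalized: ∫|ψ|² dx = 0.60911, and ∫ψ*·V(x)·ψ dx = 1.0945, so ⟨V⟩ = 1.0945 / 0.60911.
⟨V⟩ = 1.7969.

1.80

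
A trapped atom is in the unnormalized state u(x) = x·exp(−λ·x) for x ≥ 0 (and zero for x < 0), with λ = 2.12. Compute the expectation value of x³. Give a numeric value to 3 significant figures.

0.787

⟨x³⟩ = ∫ x³·|u|² dx / ∫|u|² dx (integrals over the domain).
Every integrand reduces to terms xʲ·e^(−2λx) on [0, ∞); use ∫₀^∞ xʲ·e^(−2λx) dx = j!/(2λ)^(j+1).
State is unnormalized: ∫|u|² dx = 0.026238, and ∫u*·x³·u dx = 0.020653, so ⟨x³⟩ = 0.020653 / 0.026238.
⟨x³⟩ = 0.78714.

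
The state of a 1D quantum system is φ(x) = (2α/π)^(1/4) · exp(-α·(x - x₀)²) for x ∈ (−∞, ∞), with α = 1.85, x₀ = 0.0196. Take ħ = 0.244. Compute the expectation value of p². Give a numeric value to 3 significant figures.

p² φ = −ħ² d²φ/dx²; ⟨p²⟩ = −ħ² ∫ φ*·φ'' dx.
Gaussian moments (u = x − x₀): ∫u^(2j)·e^(−2αu²) du = (2j−1)!!/(4α)^j · √(π/(2α)), odd powers integrate to 0; here √(π/(2α)) = 0.92145. Derivatives: d/dx e^(−αu²) = −2αu·e^(−αu²), d²/dx² e^(−αu²) = (4α²u² − 2α)·e^(−αu²).
⟨p²⟩ = 0.11014.

0.110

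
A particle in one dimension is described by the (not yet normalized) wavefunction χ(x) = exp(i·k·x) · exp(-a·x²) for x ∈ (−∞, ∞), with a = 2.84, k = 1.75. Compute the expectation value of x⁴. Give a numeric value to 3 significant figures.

0.0232

⟨x⁴⟩ = ∫ x⁴·|χ|² dx / ∫|χ|² dx (integrals over the domain).
Gaussian moments: ∫x^(2j)·e^(−2ax²) dx = (2j−1)!!/(4a)^j · √(π/(2a)), odd powers integrate to 0; here √(π/(2a)) = 0.74371.
State is unnormalized: ∫|χ|² dx = 0.74371, and ∫χ*·x⁴·χ dx = 0.017289, so ⟨x⁴⟩ = 0.017289 / 0.74371.
⟨x⁴⟩ = 0.023247.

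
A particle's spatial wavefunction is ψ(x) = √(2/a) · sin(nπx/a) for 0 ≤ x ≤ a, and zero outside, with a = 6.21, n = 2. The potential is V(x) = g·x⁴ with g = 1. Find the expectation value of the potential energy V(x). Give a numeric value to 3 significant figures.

261.

⟨V⟩ = ∫ V(x)·|ψ|² dx.
With sin²θ = (1 − cos2θ)/2 on 0 ≤ x ≤ a: ∫sin²(nπx/a) dx = a/2, ∫x·sin²(nπx/a) dx = a²/4, ∫x²·sin²(nπx/a) dx = a³·(1/6 − 1/(4n²π²)); higher powers xᵏ the same way, integrating xᵏ·cos(2nπx/a) by parts.
⟨V⟩ = 261.20.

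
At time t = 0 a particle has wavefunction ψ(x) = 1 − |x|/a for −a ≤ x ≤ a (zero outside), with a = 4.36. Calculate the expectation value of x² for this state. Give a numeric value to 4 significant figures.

⟨x²⟩ = ∫ x²·|ψ|² dx / ∫|ψ|² dx (integrals over the domain).
ψ is even, so ∫ over [−a, a] = 2∫₀ᵃ with ψ = 1 − x/a there: ∫₀ᵃ (1 − x/a)² dx = a/3, ∫₀ᵃ x²(1 − x/a)² dx = a³/30, ∫₀ᵃ x⁴(1 − x/a)² dx = a⁵/105.
State is unnormalized: ∫|ψ|² dx = 2.9067, and ∫ψ*·x²·ψ dx = 5.5255, so ⟨x²⟩ = 5.5255 / 2.9067.
⟨x²⟩ = 1.9010.

1.901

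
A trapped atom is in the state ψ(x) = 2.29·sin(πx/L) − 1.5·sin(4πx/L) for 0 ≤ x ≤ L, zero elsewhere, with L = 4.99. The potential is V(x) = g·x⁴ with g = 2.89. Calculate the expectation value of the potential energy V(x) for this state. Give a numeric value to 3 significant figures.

290.

⟨V⟩ = ∫ V(x)·|ψ|² dx / ∫|ψ|² dx.
On 0 ≤ x ≤ L (j ≠ l): ∫sin²(jπx/L) dx = L/2, ∫sin(jπx/L)·sin(lπx/L) dx = 0; diagonal moments ∫x·sin²(jπx/L) dx = L²/4, ∫x²·sin²(jπx/L) dx = L³·(1/6 − 1/(4j²π²)); cross terms ∫x·sin(jπx/L)·sin(lπx/L) dx = 0 for j + l even and −4jlL²/(π²(j² − l²)²) for j + l odd, ∫x²·sin(jπx/L)·sin(lπx/L) dx = (−1)^(j+l)·4jlL³/(π²(j² − l²)²); higher powers the same way via product-to-sum and parts.
State is unnormalized: ∫|ψ|² dx = 18.698, and ∫ψ*·V(x)·ψ dx = 5427.0, so ⟨V⟩ = 5427.0 / 18.698.
⟨V⟩ = 290.25.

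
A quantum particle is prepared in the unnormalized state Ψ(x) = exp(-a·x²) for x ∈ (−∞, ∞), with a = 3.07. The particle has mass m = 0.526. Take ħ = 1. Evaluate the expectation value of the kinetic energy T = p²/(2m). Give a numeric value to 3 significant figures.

2.92

T = −(ħ²/2m) d²/dx², so ⟨T⟩ = −(ħ²/2m) ∫ Ψ*·Ψ'' dx / ∫|Ψ|² dx; with m = 0.526.
Gaussian moments: ∫x^(2j)·e^(−2ax²) dx = (2j−1)!!/(4a)^j · √(π/(2a)), odd powers integrate to 0; here √(π/(2a)) = 0.71530. Derivatives: d/dx e^(−ax²) = −2ax·e^(−ax²), d²/dx² e^(−ax²) = (4a²x² − 2a)·e^(−ax²).
State is unnormalized: ∫|Ψ|² dx = 0.71530, and ∫Ψ*·(−ħ²/2m · Ψ'') dx = 2.0874, so ⟨T⟩ = 2.0874 / 0.71530.
⟨T⟩ = 2.9183.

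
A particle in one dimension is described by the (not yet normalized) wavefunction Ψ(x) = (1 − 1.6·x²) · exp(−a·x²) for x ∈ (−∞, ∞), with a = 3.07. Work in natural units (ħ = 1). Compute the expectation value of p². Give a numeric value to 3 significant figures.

p² Ψ = −ħ² d²Ψ/dx²; ⟨p²⟩ = −ħ² ∫ Ψ*·Ψ'' dx / ∫|Ψ|² dx.
Expand each integrand as polynomial × e^(−2ax²) and use ∫x^(2j)·e^(−2ax²) dx = (2j−1)!!/(4a)^j · √(π/(2a)), odd powers → 0; here √(π/(2a)) = 0.71530. Differentiate with the product rule, d/dx e^(−ax²) = −2ax·e^(−ax²).
State is unnormalized: ∫|Ψ|² dx = 0.56534, and ∫Ψ*·(−ħ² Ψ'') dx = 3.0292, so ⟨p²⟩ = 3.0292 / 0.56534.
⟨p²⟩ = 5.3582.

5.36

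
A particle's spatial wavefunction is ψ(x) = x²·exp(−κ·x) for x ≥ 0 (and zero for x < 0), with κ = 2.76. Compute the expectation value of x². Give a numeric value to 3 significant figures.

⟨x²⟩ = ∫ x²·|ψ|² dx / ∫|ψ|² dx (integrals over the domain).
Every integrand reduces to terms xʲ·e^(−2κx) on [0, ∞); use ∫₀^∞ xʲ·e^(−2κx) dx = j!/(2κ)^(j+1).
State is unnormalized: ∫|ψ|² dx = 0.0046829, and ∫ψ*·x²·ψ dx = 0.0046106, so ⟨x²⟩ = 0.0046106 / 0.0046829.
⟨x²⟩ = 0.98456.

0.985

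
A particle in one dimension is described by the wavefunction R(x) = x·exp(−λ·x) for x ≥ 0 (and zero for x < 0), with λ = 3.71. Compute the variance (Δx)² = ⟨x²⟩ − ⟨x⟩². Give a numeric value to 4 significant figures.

0.05449

Compute ⟨x⟩ and ⟨x²⟩ separately, then (Δx)² = ⟨x²⟩ − ⟨x⟩².
Every integrand reduces to terms xʲ·e^(−2λx) on [0, ∞); use ∫₀^∞ xʲ·e^(−2λx) dx = j!/(2λ)^(j+1).
Normalization: ∫|R|² dx = 0.0048957.
⟨x⟩ = 0.40431 and ⟨x²⟩ = 0.21796.
(Δx)² = 0.21796 − (0.40431)² = 0.054490.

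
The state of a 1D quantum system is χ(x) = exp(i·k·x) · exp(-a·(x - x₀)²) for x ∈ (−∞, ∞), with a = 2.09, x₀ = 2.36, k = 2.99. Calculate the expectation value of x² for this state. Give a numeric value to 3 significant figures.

⟨x²⟩ = ∫ x²·|χ|² dx / ∫|χ|² dx (integrals over the domain).
Gaussian moments (u = x − x₀): ∫u^(2j)·e^(−2au²) du = (2j−1)!!/(4a)^j · √(π/(2a)), odd powers integrate to 0; here √(π/(2a)) = 0.86694.
State is unnormalized: ∫|χ|² dx = 0.86694, and ∫χ*·x²·χ dx = 4.9322, so ⟨x²⟩ = 4.9322 / 0.86694.
⟨x²⟩ = 5.6892.

5.69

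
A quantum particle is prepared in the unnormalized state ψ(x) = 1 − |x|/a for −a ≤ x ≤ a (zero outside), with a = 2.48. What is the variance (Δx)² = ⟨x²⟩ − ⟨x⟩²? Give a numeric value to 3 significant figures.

0.615

Compute ⟨x⟩ and ⟨x²⟩ separately, then (Δx)² = ⟨x²⟩ − ⟨x⟩².
ψ is even, so ∫ over [−a, a] = 2∫₀ᵃ with ψ = 1 − x/a there: ∫₀ᵃ (1 − x/a)² dx = a/3, ∫₀ᵃ x²(1 − x/a)² dx = a³/30, ∫₀ᵃ x⁴(1 − x/a)² dx = a⁵/105.
Normalization: ∫|ψ|² dx = 1.6533.
⟨x⟩ = 0.0000 and ⟨x²⟩ = 0.61504.
(Δx)² = 0.61504 − (0.0000)² = 0.61504.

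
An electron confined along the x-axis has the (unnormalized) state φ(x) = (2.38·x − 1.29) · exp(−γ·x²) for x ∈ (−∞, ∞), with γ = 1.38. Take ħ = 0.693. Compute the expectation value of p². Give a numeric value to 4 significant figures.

p² φ = −ħ² d²φ/dx²; ⟨p²⟩ = −ħ² ∫ φ*·φ'' dx / ∫|φ|² dx.
Expand each integrand as polynomial × e^(−2γx²) and use ∫x^(2j)·e^(−2γx²) dx = (2j−1)!!/(4γ)^j · √(π/(2γ)), odd powers → 0; here √(π/(2γ)) = 1.0669. Differentiate with the product rule, d/dx e^(−γx²) = −2γx·e^(−γx²).
State is unnormalized: ∫|φ|² dx = 2.8702, and ∫φ*·(−ħ² φ'') dx = 3.3534, so ⟨p²⟩ = 3.3534 / 2.8702.
⟨p²⟩ = 1.1683.

1.168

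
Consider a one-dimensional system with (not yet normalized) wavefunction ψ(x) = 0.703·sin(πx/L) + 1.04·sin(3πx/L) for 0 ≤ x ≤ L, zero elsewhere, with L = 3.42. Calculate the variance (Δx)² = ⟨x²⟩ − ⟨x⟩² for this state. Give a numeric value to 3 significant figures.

Compute ⟨x⟩ and ⟨x²⟩ separately, then (Δx)² = ⟨x²⟩ − ⟨x⟩².
On 0 ≤ x ≤ L (j ≠ l): ∫sin²(jπx/L) dx = L/2, ∫sin(jπx/L)·sin(lπx/L) dx = 0; diagonal moments ∫x·sin²(jπx/L) dx = L²/4, ∫x²·sin²(jπx/L) dx = L³·(1/6 − 1/(4j²π²)); cross terms ∫x·sin(jπx/L)·sin(lπx/L) dx = 0 for j + l even and −4jlL²/(π²(j² − l²)²) for j + l odd, ∫x²·sin(jπx/L)·sin(lπx/L) dx = (−1)^(j+l)·4jlL³/(π²(j² − l²)²); higher powers the same way via product-to-sum and parts.
Normalization: ∫|ψ|² dx = 2.6946.
⟨x⟩ = 1.7100 and ⟨x²⟩ = 4.0802.
(Δx)² = 4.0802 − (1.7100)² = 1.1561.

1.16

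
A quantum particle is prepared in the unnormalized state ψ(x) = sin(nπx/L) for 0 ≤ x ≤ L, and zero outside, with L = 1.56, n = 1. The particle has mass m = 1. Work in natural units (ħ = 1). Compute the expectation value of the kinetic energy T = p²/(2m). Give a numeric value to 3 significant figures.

2.03

T = −(ħ²/2m) d²/dx², so ⟨T⟩ = −(ħ²/2m) ∫ ψ*·ψ'' dx / ∫|ψ|² dx; with m = 1.
d/dx sin(nπx/L) = (nπ/L)·cos(nπx/L) and d²/dx² sin(nπx/L) = −(nπ/L)²·sin(nπx/L); on 0 ≤ x ≤ L, ∫sin²(nπx/L) dx = L/2 and ∫sin(nπx/L)·cos(nπx/L) dx = 0.
State is unnormalized: ∫|ψ|² dx = 0.78000, and ∫ψ*·(−ħ²/2m · ψ'') dx = 1.5817, so ⟨T⟩ = 1.5817 / 0.78000.
⟨T⟩ = 2.0278.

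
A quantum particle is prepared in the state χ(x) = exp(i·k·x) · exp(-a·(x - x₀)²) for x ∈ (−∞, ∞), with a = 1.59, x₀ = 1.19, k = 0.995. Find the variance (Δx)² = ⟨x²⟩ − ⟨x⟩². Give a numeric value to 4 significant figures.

0.1572

Compute ⟨x⟩ and ⟨x²⟩ separately, then (Δx)² = ⟨x²⟩ − ⟨x⟩².
Gaussian moments (u = x − x₀): ∫u^(2j)·e^(−2au²) du = (2j−1)!!/(4a)^j · √(π/(2a)), odd powers integrate to 0; here √(π/(2a)) = 0.99394.
Normalization: ∫|χ|² dx = 0.99394.
⟨x⟩ = 1.1900 and ⟨x²⟩ = 1.5733.
(Δx)² = 1.5733 − (1.1900)² = 0.15723.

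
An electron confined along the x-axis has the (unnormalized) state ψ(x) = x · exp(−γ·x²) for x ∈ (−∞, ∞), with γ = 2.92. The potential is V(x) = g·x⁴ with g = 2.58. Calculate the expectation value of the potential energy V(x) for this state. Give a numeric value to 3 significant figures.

0.284

⟨V⟩ = ∫ V(x)·|ψ|² dx / ∫|ψ|² dx.
Expand each integrand as polynomial × e^(−2γx²) and use ∫x^(2j)·e^(−2γx²) dx = (2j−1)!!/(4γ)^j · √(π/(2γ)), odd powers → 0; here √(π/(2γ)) = 0.73345.
State is unnormalized: ∫|ψ|² dx = 0.062795, and ∫ψ*·V(x)·ψ dx = 0.017814, so ⟨V⟩ = 0.017814 / 0.062795.
⟨V⟩ = 0.28368.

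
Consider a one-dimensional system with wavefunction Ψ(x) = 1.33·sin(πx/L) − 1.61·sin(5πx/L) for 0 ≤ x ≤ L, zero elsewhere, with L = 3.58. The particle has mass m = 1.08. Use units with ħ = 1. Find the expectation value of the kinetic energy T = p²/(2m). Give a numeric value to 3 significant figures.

T = −(ħ²/2m) d²/dx², so ⟨T⟩ = −(ħ²/2m) ∫ Ψ*·Ψ'' dx / ∫|Ψ|² dx; with m = 1.08.
d²/dx² sin(jπx/L) = −(jπ/L)²·sin(jπx/L); on 0 ≤ x ≤ L, ∫sin²(jπx/L) dx = L/2 and ∫sin(jπx/L)·sin(lπx/L) dx = 0 for j ≠ l, so only diagonal terms survive in ∫|Ψ|² and ∫Ψ·Ψ″; ∫Ψ·Ψ′ dx = [Ψ²/2] between the walls = 0.
State is unnormalized: ∫|Ψ|² dx = 7.8062, and ∫Ψ*·(−ħ²/2m · Ψ'') dx = 42.484, so ⟨T⟩ = 42.484 / 7.8062.
⟨T⟩ = 5.4423.

5.44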